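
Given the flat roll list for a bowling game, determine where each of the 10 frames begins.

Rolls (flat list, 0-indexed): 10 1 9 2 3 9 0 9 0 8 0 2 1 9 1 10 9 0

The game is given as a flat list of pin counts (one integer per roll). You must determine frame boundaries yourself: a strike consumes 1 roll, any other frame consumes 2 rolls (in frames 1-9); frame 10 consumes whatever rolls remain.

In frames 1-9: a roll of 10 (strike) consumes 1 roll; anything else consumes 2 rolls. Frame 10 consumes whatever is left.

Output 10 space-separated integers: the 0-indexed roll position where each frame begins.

Answer: 0 1 3 5 7 9 11 13 15 16

Derivation:
Frame 1 starts at roll index 0: roll=10 (strike), consumes 1 roll
Frame 2 starts at roll index 1: rolls=1,9 (sum=10), consumes 2 rolls
Frame 3 starts at roll index 3: rolls=2,3 (sum=5), consumes 2 rolls
Frame 4 starts at roll index 5: rolls=9,0 (sum=9), consumes 2 rolls
Frame 5 starts at roll index 7: rolls=9,0 (sum=9), consumes 2 rolls
Frame 6 starts at roll index 9: rolls=8,0 (sum=8), consumes 2 rolls
Frame 7 starts at roll index 11: rolls=2,1 (sum=3), consumes 2 rolls
Frame 8 starts at roll index 13: rolls=9,1 (sum=10), consumes 2 rolls
Frame 9 starts at roll index 15: roll=10 (strike), consumes 1 roll
Frame 10 starts at roll index 16: 2 remaining rolls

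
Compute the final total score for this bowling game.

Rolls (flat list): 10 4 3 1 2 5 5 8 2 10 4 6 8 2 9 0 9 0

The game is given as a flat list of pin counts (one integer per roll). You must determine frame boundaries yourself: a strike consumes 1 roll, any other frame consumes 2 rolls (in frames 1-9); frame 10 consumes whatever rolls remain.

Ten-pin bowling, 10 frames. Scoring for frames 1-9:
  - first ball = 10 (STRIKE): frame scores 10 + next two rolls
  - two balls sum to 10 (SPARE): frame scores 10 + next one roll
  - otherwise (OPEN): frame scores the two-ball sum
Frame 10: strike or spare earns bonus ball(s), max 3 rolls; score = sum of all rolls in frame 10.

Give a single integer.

Answer: 140

Derivation:
Frame 1: STRIKE. 10 + next two rolls (4+3) = 17. Cumulative: 17
Frame 2: OPEN (4+3=7). Cumulative: 24
Frame 3: OPEN (1+2=3). Cumulative: 27
Frame 4: SPARE (5+5=10). 10 + next roll (8) = 18. Cumulative: 45
Frame 5: SPARE (8+2=10). 10 + next roll (10) = 20. Cumulative: 65
Frame 6: STRIKE. 10 + next two rolls (4+6) = 20. Cumulative: 85
Frame 7: SPARE (4+6=10). 10 + next roll (8) = 18. Cumulative: 103
Frame 8: SPARE (8+2=10). 10 + next roll (9) = 19. Cumulative: 122
Frame 9: OPEN (9+0=9). Cumulative: 131
Frame 10: OPEN. Sum of all frame-10 rolls (9+0) = 9. Cumulative: 140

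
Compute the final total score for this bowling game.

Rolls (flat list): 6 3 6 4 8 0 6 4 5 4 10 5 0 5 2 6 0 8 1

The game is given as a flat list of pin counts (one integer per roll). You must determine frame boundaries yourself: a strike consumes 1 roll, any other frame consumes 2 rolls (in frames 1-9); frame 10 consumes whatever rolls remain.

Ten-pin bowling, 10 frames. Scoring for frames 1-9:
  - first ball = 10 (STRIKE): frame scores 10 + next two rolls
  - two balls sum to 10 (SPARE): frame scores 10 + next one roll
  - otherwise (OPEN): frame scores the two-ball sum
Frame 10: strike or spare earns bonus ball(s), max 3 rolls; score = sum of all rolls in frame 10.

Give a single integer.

Frame 1: OPEN (6+3=9). Cumulative: 9
Frame 2: SPARE (6+4=10). 10 + next roll (8) = 18. Cumulative: 27
Frame 3: OPEN (8+0=8). Cumulative: 35
Frame 4: SPARE (6+4=10). 10 + next roll (5) = 15. Cumulative: 50
Frame 5: OPEN (5+4=9). Cumulative: 59
Frame 6: STRIKE. 10 + next two rolls (5+0) = 15. Cumulative: 74
Frame 7: OPEN (5+0=5). Cumulative: 79
Frame 8: OPEN (5+2=7). Cumulative: 86
Frame 9: OPEN (6+0=6). Cumulative: 92
Frame 10: OPEN. Sum of all frame-10 rolls (8+1) = 9. Cumulative: 101

Answer: 101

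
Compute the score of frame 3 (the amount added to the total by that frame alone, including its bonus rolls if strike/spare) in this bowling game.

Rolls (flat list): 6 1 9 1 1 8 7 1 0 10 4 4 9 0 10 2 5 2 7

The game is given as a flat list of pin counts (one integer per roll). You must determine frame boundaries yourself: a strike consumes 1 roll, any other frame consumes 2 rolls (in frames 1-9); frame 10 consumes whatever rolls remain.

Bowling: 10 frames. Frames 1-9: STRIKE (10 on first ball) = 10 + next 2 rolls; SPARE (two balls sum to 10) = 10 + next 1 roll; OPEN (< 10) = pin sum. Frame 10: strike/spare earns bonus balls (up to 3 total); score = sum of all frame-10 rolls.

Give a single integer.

Answer: 9

Derivation:
Frame 1: OPEN (6+1=7). Cumulative: 7
Frame 2: SPARE (9+1=10). 10 + next roll (1) = 11. Cumulative: 18
Frame 3: OPEN (1+8=9). Cumulative: 27
Frame 4: OPEN (7+1=8). Cumulative: 35
Frame 5: SPARE (0+10=10). 10 + next roll (4) = 14. Cumulative: 49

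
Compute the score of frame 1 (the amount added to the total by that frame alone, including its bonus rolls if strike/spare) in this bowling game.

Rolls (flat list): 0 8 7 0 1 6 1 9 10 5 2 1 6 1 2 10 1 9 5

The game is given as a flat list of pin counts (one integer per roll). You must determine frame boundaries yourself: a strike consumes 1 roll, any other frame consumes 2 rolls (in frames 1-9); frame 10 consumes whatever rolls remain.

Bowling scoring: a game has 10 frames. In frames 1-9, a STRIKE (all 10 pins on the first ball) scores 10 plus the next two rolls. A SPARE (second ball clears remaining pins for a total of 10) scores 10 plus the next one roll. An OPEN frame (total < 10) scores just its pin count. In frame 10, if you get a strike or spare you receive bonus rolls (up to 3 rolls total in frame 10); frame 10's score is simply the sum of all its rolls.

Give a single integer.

Frame 1: OPEN (0+8=8). Cumulative: 8
Frame 2: OPEN (7+0=7). Cumulative: 15
Frame 3: OPEN (1+6=7). Cumulative: 22

Answer: 8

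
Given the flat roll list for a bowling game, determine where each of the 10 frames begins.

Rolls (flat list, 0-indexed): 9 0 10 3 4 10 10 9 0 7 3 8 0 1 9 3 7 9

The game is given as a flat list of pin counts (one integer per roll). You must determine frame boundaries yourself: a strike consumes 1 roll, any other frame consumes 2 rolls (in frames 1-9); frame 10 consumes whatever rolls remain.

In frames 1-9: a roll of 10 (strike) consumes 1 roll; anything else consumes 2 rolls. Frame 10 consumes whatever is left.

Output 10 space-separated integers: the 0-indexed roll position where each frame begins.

Frame 1 starts at roll index 0: rolls=9,0 (sum=9), consumes 2 rolls
Frame 2 starts at roll index 2: roll=10 (strike), consumes 1 roll
Frame 3 starts at roll index 3: rolls=3,4 (sum=7), consumes 2 rolls
Frame 4 starts at roll index 5: roll=10 (strike), consumes 1 roll
Frame 5 starts at roll index 6: roll=10 (strike), consumes 1 roll
Frame 6 starts at roll index 7: rolls=9,0 (sum=9), consumes 2 rolls
Frame 7 starts at roll index 9: rolls=7,3 (sum=10), consumes 2 rolls
Frame 8 starts at roll index 11: rolls=8,0 (sum=8), consumes 2 rolls
Frame 9 starts at roll index 13: rolls=1,9 (sum=10), consumes 2 rolls
Frame 10 starts at roll index 15: 3 remaining rolls

Answer: 0 2 3 5 6 7 9 11 13 15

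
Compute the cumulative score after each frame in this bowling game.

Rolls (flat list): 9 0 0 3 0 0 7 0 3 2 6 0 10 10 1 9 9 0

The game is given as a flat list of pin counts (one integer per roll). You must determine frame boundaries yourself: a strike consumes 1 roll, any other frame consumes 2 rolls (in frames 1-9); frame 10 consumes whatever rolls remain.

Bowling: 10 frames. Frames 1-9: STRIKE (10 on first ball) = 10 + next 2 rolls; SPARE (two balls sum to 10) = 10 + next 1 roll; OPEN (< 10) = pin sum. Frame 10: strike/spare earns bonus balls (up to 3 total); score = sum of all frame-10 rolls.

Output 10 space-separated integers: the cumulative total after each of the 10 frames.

Answer: 9 12 12 19 24 30 51 71 90 99

Derivation:
Frame 1: OPEN (9+0=9). Cumulative: 9
Frame 2: OPEN (0+3=3). Cumulative: 12
Frame 3: OPEN (0+0=0). Cumulative: 12
Frame 4: OPEN (7+0=7). Cumulative: 19
Frame 5: OPEN (3+2=5). Cumulative: 24
Frame 6: OPEN (6+0=6). Cumulative: 30
Frame 7: STRIKE. 10 + next two rolls (10+1) = 21. Cumulative: 51
Frame 8: STRIKE. 10 + next two rolls (1+9) = 20. Cumulative: 71
Frame 9: SPARE (1+9=10). 10 + next roll (9) = 19. Cumulative: 90
Frame 10: OPEN. Sum of all frame-10 rolls (9+0) = 9. Cumulative: 99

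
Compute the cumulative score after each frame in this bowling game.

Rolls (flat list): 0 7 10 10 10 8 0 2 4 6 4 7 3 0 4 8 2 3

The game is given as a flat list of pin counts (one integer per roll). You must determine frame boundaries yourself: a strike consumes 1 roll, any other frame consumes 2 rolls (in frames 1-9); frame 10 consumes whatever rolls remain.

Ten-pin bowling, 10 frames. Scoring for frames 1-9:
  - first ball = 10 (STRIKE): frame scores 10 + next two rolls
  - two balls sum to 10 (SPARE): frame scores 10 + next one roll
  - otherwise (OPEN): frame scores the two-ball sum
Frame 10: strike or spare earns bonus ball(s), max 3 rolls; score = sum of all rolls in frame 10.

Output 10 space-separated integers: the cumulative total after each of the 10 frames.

Answer: 7 37 65 83 91 97 114 124 128 141

Derivation:
Frame 1: OPEN (0+7=7). Cumulative: 7
Frame 2: STRIKE. 10 + next two rolls (10+10) = 30. Cumulative: 37
Frame 3: STRIKE. 10 + next two rolls (10+8) = 28. Cumulative: 65
Frame 4: STRIKE. 10 + next two rolls (8+0) = 18. Cumulative: 83
Frame 5: OPEN (8+0=8). Cumulative: 91
Frame 6: OPEN (2+4=6). Cumulative: 97
Frame 7: SPARE (6+4=10). 10 + next roll (7) = 17. Cumulative: 114
Frame 8: SPARE (7+3=10). 10 + next roll (0) = 10. Cumulative: 124
Frame 9: OPEN (0+4=4). Cumulative: 128
Frame 10: SPARE. Sum of all frame-10 rolls (8+2+3) = 13. Cumulative: 141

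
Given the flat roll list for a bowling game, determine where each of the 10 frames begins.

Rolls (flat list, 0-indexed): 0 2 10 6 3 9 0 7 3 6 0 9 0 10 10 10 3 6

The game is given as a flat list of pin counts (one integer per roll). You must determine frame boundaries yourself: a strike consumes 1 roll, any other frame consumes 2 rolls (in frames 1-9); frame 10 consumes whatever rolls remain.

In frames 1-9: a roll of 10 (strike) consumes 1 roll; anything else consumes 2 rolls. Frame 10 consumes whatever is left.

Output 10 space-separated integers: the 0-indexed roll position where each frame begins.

Frame 1 starts at roll index 0: rolls=0,2 (sum=2), consumes 2 rolls
Frame 2 starts at roll index 2: roll=10 (strike), consumes 1 roll
Frame 3 starts at roll index 3: rolls=6,3 (sum=9), consumes 2 rolls
Frame 4 starts at roll index 5: rolls=9,0 (sum=9), consumes 2 rolls
Frame 5 starts at roll index 7: rolls=7,3 (sum=10), consumes 2 rolls
Frame 6 starts at roll index 9: rolls=6,0 (sum=6), consumes 2 rolls
Frame 7 starts at roll index 11: rolls=9,0 (sum=9), consumes 2 rolls
Frame 8 starts at roll index 13: roll=10 (strike), consumes 1 roll
Frame 9 starts at roll index 14: roll=10 (strike), consumes 1 roll
Frame 10 starts at roll index 15: 3 remaining rolls

Answer: 0 2 3 5 7 9 11 13 14 15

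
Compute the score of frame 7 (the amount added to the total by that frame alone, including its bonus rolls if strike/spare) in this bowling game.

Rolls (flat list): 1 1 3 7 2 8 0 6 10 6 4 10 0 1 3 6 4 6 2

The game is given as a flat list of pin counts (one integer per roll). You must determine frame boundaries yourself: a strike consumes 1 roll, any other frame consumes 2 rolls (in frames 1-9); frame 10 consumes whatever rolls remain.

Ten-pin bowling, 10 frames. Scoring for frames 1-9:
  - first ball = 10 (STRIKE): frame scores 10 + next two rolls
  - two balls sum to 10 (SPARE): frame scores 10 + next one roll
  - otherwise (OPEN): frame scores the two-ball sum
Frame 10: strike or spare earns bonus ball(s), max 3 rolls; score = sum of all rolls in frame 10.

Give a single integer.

Answer: 11

Derivation:
Frame 1: OPEN (1+1=2). Cumulative: 2
Frame 2: SPARE (3+7=10). 10 + next roll (2) = 12. Cumulative: 14
Frame 3: SPARE (2+8=10). 10 + next roll (0) = 10. Cumulative: 24
Frame 4: OPEN (0+6=6). Cumulative: 30
Frame 5: STRIKE. 10 + next two rolls (6+4) = 20. Cumulative: 50
Frame 6: SPARE (6+4=10). 10 + next roll (10) = 20. Cumulative: 70
Frame 7: STRIKE. 10 + next two rolls (0+1) = 11. Cumulative: 81
Frame 8: OPEN (0+1=1). Cumulative: 82
Frame 9: OPEN (3+6=9). Cumulative: 91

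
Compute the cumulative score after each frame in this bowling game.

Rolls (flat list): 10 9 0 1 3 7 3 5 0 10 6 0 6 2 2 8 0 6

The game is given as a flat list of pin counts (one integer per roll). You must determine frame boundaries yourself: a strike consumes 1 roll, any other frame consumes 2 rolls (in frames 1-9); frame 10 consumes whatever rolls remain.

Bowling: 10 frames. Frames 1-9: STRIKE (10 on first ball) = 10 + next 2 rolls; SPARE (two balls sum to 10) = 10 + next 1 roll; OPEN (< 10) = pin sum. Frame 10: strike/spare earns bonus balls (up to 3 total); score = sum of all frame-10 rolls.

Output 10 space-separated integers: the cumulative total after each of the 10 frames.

Frame 1: STRIKE. 10 + next two rolls (9+0) = 19. Cumulative: 19
Frame 2: OPEN (9+0=9). Cumulative: 28
Frame 3: OPEN (1+3=4). Cumulative: 32
Frame 4: SPARE (7+3=10). 10 + next roll (5) = 15. Cumulative: 47
Frame 5: OPEN (5+0=5). Cumulative: 52
Frame 6: STRIKE. 10 + next two rolls (6+0) = 16. Cumulative: 68
Frame 7: OPEN (6+0=6). Cumulative: 74
Frame 8: OPEN (6+2=8). Cumulative: 82
Frame 9: SPARE (2+8=10). 10 + next roll (0) = 10. Cumulative: 92
Frame 10: OPEN. Sum of all frame-10 rolls (0+6) = 6. Cumulative: 98

Answer: 19 28 32 47 52 68 74 82 92 98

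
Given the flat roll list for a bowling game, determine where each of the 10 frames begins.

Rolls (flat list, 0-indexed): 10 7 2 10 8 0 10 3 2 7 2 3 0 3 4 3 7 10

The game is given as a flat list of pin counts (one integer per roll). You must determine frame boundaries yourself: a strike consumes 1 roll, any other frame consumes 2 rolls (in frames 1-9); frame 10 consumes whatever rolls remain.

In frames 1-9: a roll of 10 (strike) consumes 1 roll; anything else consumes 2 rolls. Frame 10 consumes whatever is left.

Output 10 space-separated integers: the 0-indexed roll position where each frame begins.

Frame 1 starts at roll index 0: roll=10 (strike), consumes 1 roll
Frame 2 starts at roll index 1: rolls=7,2 (sum=9), consumes 2 rolls
Frame 3 starts at roll index 3: roll=10 (strike), consumes 1 roll
Frame 4 starts at roll index 4: rolls=8,0 (sum=8), consumes 2 rolls
Frame 5 starts at roll index 6: roll=10 (strike), consumes 1 roll
Frame 6 starts at roll index 7: rolls=3,2 (sum=5), consumes 2 rolls
Frame 7 starts at roll index 9: rolls=7,2 (sum=9), consumes 2 rolls
Frame 8 starts at roll index 11: rolls=3,0 (sum=3), consumes 2 rolls
Frame 9 starts at roll index 13: rolls=3,4 (sum=7), consumes 2 rolls
Frame 10 starts at roll index 15: 3 remaining rolls

Answer: 0 1 3 4 6 7 9 11 13 15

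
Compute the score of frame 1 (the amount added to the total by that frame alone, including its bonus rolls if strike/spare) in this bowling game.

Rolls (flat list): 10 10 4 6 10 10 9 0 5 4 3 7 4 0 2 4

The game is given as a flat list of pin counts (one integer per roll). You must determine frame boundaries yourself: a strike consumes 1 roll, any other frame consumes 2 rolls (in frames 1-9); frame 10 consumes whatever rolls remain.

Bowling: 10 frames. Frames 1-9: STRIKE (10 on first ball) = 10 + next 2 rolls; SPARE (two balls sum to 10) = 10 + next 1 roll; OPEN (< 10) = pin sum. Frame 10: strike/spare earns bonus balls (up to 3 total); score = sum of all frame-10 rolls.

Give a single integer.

Frame 1: STRIKE. 10 + next two rolls (10+4) = 24. Cumulative: 24
Frame 2: STRIKE. 10 + next two rolls (4+6) = 20. Cumulative: 44
Frame 3: SPARE (4+6=10). 10 + next roll (10) = 20. Cumulative: 64

Answer: 24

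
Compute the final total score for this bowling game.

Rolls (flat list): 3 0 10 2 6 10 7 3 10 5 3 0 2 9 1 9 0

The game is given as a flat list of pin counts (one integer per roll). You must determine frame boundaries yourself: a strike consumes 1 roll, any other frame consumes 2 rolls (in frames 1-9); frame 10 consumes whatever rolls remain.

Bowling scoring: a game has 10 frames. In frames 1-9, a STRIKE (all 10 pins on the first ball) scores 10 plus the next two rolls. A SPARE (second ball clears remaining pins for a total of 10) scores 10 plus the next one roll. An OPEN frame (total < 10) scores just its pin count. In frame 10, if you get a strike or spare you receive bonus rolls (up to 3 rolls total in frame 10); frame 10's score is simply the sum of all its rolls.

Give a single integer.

Answer: 125

Derivation:
Frame 1: OPEN (3+0=3). Cumulative: 3
Frame 2: STRIKE. 10 + next two rolls (2+6) = 18. Cumulative: 21
Frame 3: OPEN (2+6=8). Cumulative: 29
Frame 4: STRIKE. 10 + next two rolls (7+3) = 20. Cumulative: 49
Frame 5: SPARE (7+3=10). 10 + next roll (10) = 20. Cumulative: 69
Frame 6: STRIKE. 10 + next two rolls (5+3) = 18. Cumulative: 87
Frame 7: OPEN (5+3=8). Cumulative: 95
Frame 8: OPEN (0+2=2). Cumulative: 97
Frame 9: SPARE (9+1=10). 10 + next roll (9) = 19. Cumulative: 116
Frame 10: OPEN. Sum of all frame-10 rolls (9+0) = 9. Cumulative: 125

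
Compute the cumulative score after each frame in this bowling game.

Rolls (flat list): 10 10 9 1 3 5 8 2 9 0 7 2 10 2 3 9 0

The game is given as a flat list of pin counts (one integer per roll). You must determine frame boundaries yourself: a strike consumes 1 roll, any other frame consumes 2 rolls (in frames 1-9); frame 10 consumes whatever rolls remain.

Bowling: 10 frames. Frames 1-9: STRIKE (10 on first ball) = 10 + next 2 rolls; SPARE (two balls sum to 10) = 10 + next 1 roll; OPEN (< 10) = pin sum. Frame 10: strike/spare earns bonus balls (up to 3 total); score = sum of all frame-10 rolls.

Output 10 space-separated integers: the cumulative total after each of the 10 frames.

Frame 1: STRIKE. 10 + next two rolls (10+9) = 29. Cumulative: 29
Frame 2: STRIKE. 10 + next two rolls (9+1) = 20. Cumulative: 49
Frame 3: SPARE (9+1=10). 10 + next roll (3) = 13. Cumulative: 62
Frame 4: OPEN (3+5=8). Cumulative: 70
Frame 5: SPARE (8+2=10). 10 + next roll (9) = 19. Cumulative: 89
Frame 6: OPEN (9+0=9). Cumulative: 98
Frame 7: OPEN (7+2=9). Cumulative: 107
Frame 8: STRIKE. 10 + next two rolls (2+3) = 15. Cumulative: 122
Frame 9: OPEN (2+3=5). Cumulative: 127
Frame 10: OPEN. Sum of all frame-10 rolls (9+0) = 9. Cumulative: 136

Answer: 29 49 62 70 89 98 107 122 127 136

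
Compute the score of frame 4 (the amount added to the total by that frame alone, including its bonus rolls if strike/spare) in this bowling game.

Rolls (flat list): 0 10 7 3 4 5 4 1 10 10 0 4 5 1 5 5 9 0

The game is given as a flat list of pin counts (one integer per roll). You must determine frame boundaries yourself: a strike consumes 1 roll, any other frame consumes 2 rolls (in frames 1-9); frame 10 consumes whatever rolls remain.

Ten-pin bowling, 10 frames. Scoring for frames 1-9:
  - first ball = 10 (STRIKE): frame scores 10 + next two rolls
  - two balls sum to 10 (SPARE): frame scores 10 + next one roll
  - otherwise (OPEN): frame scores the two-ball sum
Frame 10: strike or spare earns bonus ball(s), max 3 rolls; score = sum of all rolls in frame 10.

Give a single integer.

Frame 1: SPARE (0+10=10). 10 + next roll (7) = 17. Cumulative: 17
Frame 2: SPARE (7+3=10). 10 + next roll (4) = 14. Cumulative: 31
Frame 3: OPEN (4+5=9). Cumulative: 40
Frame 4: OPEN (4+1=5). Cumulative: 45
Frame 5: STRIKE. 10 + next two rolls (10+0) = 20. Cumulative: 65
Frame 6: STRIKE. 10 + next two rolls (0+4) = 14. Cumulative: 79

Answer: 5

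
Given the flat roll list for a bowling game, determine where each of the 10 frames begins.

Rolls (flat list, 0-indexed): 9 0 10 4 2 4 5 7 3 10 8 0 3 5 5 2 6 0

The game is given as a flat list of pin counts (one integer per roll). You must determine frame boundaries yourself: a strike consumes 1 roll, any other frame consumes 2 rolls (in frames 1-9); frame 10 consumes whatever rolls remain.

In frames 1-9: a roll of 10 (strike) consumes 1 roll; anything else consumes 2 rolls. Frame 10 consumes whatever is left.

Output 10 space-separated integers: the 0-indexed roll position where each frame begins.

Frame 1 starts at roll index 0: rolls=9,0 (sum=9), consumes 2 rolls
Frame 2 starts at roll index 2: roll=10 (strike), consumes 1 roll
Frame 3 starts at roll index 3: rolls=4,2 (sum=6), consumes 2 rolls
Frame 4 starts at roll index 5: rolls=4,5 (sum=9), consumes 2 rolls
Frame 5 starts at roll index 7: rolls=7,3 (sum=10), consumes 2 rolls
Frame 6 starts at roll index 9: roll=10 (strike), consumes 1 roll
Frame 7 starts at roll index 10: rolls=8,0 (sum=8), consumes 2 rolls
Frame 8 starts at roll index 12: rolls=3,5 (sum=8), consumes 2 rolls
Frame 9 starts at roll index 14: rolls=5,2 (sum=7), consumes 2 rolls
Frame 10 starts at roll index 16: 2 remaining rolls

Answer: 0 2 3 5 7 9 10 12 14 16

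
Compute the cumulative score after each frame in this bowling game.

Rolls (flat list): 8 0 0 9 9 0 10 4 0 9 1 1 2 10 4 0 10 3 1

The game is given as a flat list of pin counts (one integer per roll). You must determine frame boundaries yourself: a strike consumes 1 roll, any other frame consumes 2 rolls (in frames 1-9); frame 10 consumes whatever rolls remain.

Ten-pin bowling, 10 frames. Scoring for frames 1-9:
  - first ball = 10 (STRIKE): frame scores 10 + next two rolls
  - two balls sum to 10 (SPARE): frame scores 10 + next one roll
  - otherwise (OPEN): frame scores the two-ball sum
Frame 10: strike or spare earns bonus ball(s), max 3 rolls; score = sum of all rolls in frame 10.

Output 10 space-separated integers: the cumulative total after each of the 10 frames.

Answer: 8 17 26 40 44 55 58 72 76 90

Derivation:
Frame 1: OPEN (8+0=8). Cumulative: 8
Frame 2: OPEN (0+9=9). Cumulative: 17
Frame 3: OPEN (9+0=9). Cumulative: 26
Frame 4: STRIKE. 10 + next two rolls (4+0) = 14. Cumulative: 40
Frame 5: OPEN (4+0=4). Cumulative: 44
Frame 6: SPARE (9+1=10). 10 + next roll (1) = 11. Cumulative: 55
Frame 7: OPEN (1+2=3). Cumulative: 58
Frame 8: STRIKE. 10 + next two rolls (4+0) = 14. Cumulative: 72
Frame 9: OPEN (4+0=4). Cumulative: 76
Frame 10: STRIKE. Sum of all frame-10 rolls (10+3+1) = 14. Cumulative: 90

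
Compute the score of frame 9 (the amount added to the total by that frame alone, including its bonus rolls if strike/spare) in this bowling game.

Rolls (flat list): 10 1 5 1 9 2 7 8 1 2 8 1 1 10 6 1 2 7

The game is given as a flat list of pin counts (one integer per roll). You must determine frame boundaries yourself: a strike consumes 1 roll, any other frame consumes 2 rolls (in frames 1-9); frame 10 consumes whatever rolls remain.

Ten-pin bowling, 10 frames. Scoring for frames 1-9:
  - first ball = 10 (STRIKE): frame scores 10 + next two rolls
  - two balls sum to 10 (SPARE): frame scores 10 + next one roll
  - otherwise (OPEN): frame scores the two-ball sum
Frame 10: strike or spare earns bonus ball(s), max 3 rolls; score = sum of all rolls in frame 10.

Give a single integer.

Frame 1: STRIKE. 10 + next two rolls (1+5) = 16. Cumulative: 16
Frame 2: OPEN (1+5=6). Cumulative: 22
Frame 3: SPARE (1+9=10). 10 + next roll (2) = 12. Cumulative: 34
Frame 4: OPEN (2+7=9). Cumulative: 43
Frame 5: OPEN (8+1=9). Cumulative: 52
Frame 6: SPARE (2+8=10). 10 + next roll (1) = 11. Cumulative: 63
Frame 7: OPEN (1+1=2). Cumulative: 65
Frame 8: STRIKE. 10 + next two rolls (6+1) = 17. Cumulative: 82
Frame 9: OPEN (6+1=7). Cumulative: 89
Frame 10: OPEN. Sum of all frame-10 rolls (2+7) = 9. Cumulative: 98

Answer: 7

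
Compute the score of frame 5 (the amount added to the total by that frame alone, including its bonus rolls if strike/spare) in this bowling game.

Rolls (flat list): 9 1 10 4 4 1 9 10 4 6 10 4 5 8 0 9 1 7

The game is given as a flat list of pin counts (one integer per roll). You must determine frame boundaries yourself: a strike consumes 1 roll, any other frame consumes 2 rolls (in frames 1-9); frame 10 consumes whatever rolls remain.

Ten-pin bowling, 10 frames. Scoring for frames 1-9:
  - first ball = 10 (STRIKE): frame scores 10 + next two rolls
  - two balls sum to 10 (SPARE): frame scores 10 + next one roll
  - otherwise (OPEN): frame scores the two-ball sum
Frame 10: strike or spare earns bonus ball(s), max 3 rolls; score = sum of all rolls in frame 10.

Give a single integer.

Frame 1: SPARE (9+1=10). 10 + next roll (10) = 20. Cumulative: 20
Frame 2: STRIKE. 10 + next two rolls (4+4) = 18. Cumulative: 38
Frame 3: OPEN (4+4=8). Cumulative: 46
Frame 4: SPARE (1+9=10). 10 + next roll (10) = 20. Cumulative: 66
Frame 5: STRIKE. 10 + next two rolls (4+6) = 20. Cumulative: 86
Frame 6: SPARE (4+6=10). 10 + next roll (10) = 20. Cumulative: 106
Frame 7: STRIKE. 10 + next two rolls (4+5) = 19. Cumulative: 125

Answer: 20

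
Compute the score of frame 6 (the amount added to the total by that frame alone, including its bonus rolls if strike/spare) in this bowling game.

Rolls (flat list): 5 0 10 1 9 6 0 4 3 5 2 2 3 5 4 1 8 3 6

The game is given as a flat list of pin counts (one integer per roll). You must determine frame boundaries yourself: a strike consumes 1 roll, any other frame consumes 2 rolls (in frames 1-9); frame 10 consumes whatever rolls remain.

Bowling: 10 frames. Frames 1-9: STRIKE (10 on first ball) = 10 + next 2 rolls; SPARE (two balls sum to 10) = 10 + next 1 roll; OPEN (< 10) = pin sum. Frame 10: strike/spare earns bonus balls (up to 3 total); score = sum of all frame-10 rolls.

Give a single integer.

Answer: 7

Derivation:
Frame 1: OPEN (5+0=5). Cumulative: 5
Frame 2: STRIKE. 10 + next two rolls (1+9) = 20. Cumulative: 25
Frame 3: SPARE (1+9=10). 10 + next roll (6) = 16. Cumulative: 41
Frame 4: OPEN (6+0=6). Cumulative: 47
Frame 5: OPEN (4+3=7). Cumulative: 54
Frame 6: OPEN (5+2=7). Cumulative: 61
Frame 7: OPEN (2+3=5). Cumulative: 66
Frame 8: OPEN (5+4=9). Cumulative: 75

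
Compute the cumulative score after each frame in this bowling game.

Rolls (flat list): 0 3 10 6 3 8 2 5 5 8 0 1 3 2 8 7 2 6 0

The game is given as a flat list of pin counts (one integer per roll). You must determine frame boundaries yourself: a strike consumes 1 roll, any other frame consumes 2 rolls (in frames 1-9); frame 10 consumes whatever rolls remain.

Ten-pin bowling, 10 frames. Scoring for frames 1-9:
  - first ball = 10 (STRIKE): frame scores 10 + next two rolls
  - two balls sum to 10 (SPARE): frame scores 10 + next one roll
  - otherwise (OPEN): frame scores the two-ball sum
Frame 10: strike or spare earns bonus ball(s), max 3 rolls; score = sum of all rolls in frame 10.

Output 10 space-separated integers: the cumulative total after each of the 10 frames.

Answer: 3 22 31 46 64 72 76 93 102 108

Derivation:
Frame 1: OPEN (0+3=3). Cumulative: 3
Frame 2: STRIKE. 10 + next two rolls (6+3) = 19. Cumulative: 22
Frame 3: OPEN (6+3=9). Cumulative: 31
Frame 4: SPARE (8+2=10). 10 + next roll (5) = 15. Cumulative: 46
Frame 5: SPARE (5+5=10). 10 + next roll (8) = 18. Cumulative: 64
Frame 6: OPEN (8+0=8). Cumulative: 72
Frame 7: OPEN (1+3=4). Cumulative: 76
Frame 8: SPARE (2+8=10). 10 + next roll (7) = 17. Cumulative: 93
Frame 9: OPEN (7+2=9). Cumulative: 102
Frame 10: OPEN. Sum of all frame-10 rolls (6+0) = 6. Cumulative: 108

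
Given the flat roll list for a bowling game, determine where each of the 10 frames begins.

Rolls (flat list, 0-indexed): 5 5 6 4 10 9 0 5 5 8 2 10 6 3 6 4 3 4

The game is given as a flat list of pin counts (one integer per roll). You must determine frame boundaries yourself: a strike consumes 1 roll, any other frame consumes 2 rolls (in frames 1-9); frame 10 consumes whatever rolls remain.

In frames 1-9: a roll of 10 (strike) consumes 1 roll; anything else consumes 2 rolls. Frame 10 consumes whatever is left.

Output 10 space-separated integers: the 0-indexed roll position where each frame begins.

Answer: 0 2 4 5 7 9 11 12 14 16

Derivation:
Frame 1 starts at roll index 0: rolls=5,5 (sum=10), consumes 2 rolls
Frame 2 starts at roll index 2: rolls=6,4 (sum=10), consumes 2 rolls
Frame 3 starts at roll index 4: roll=10 (strike), consumes 1 roll
Frame 4 starts at roll index 5: rolls=9,0 (sum=9), consumes 2 rolls
Frame 5 starts at roll index 7: rolls=5,5 (sum=10), consumes 2 rolls
Frame 6 starts at roll index 9: rolls=8,2 (sum=10), consumes 2 rolls
Frame 7 starts at roll index 11: roll=10 (strike), consumes 1 roll
Frame 8 starts at roll index 12: rolls=6,3 (sum=9), consumes 2 rolls
Frame 9 starts at roll index 14: rolls=6,4 (sum=10), consumes 2 rolls
Frame 10 starts at roll index 16: 2 remaining rolls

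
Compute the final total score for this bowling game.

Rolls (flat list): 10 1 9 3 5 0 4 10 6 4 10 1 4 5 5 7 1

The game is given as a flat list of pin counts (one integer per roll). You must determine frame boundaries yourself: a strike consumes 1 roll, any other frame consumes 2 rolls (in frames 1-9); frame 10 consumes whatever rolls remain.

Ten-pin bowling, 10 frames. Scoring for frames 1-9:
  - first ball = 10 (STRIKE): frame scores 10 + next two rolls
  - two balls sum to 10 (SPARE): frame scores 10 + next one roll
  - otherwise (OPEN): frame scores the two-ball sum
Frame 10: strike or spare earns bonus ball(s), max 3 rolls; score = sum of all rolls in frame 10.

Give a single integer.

Answer: 130

Derivation:
Frame 1: STRIKE. 10 + next two rolls (1+9) = 20. Cumulative: 20
Frame 2: SPARE (1+9=10). 10 + next roll (3) = 13. Cumulative: 33
Frame 3: OPEN (3+5=8). Cumulative: 41
Frame 4: OPEN (0+4=4). Cumulative: 45
Frame 5: STRIKE. 10 + next two rolls (6+4) = 20. Cumulative: 65
Frame 6: SPARE (6+4=10). 10 + next roll (10) = 20. Cumulative: 85
Frame 7: STRIKE. 10 + next two rolls (1+4) = 15. Cumulative: 100
Frame 8: OPEN (1+4=5). Cumulative: 105
Frame 9: SPARE (5+5=10). 10 + next roll (7) = 17. Cumulative: 122
Frame 10: OPEN. Sum of all frame-10 rolls (7+1) = 8. Cumulative: 130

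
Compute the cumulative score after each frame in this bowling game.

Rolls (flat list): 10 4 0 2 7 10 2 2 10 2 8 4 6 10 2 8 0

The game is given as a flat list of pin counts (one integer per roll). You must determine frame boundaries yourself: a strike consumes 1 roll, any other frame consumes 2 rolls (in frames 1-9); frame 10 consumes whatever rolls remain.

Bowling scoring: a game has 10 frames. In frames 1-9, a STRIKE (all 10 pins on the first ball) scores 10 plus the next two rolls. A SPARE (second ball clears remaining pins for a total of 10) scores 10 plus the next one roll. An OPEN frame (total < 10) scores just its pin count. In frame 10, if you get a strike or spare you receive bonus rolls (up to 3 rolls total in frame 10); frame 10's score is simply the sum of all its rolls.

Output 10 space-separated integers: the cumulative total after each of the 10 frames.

Answer: 14 18 27 41 45 65 79 99 119 129

Derivation:
Frame 1: STRIKE. 10 + next two rolls (4+0) = 14. Cumulative: 14
Frame 2: OPEN (4+0=4). Cumulative: 18
Frame 3: OPEN (2+7=9). Cumulative: 27
Frame 4: STRIKE. 10 + next two rolls (2+2) = 14. Cumulative: 41
Frame 5: OPEN (2+2=4). Cumulative: 45
Frame 6: STRIKE. 10 + next two rolls (2+8) = 20. Cumulative: 65
Frame 7: SPARE (2+8=10). 10 + next roll (4) = 14. Cumulative: 79
Frame 8: SPARE (4+6=10). 10 + next roll (10) = 20. Cumulative: 99
Frame 9: STRIKE. 10 + next two rolls (2+8) = 20. Cumulative: 119
Frame 10: SPARE. Sum of all frame-10 rolls (2+8+0) = 10. Cumulative: 129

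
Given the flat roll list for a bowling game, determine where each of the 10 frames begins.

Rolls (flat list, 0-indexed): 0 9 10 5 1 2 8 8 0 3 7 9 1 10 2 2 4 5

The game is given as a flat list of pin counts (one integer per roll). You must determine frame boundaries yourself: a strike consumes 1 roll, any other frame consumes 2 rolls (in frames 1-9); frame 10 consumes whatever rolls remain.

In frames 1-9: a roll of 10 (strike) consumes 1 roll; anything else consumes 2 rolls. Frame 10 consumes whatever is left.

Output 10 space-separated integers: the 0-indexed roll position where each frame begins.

Answer: 0 2 3 5 7 9 11 13 14 16

Derivation:
Frame 1 starts at roll index 0: rolls=0,9 (sum=9), consumes 2 rolls
Frame 2 starts at roll index 2: roll=10 (strike), consumes 1 roll
Frame 3 starts at roll index 3: rolls=5,1 (sum=6), consumes 2 rolls
Frame 4 starts at roll index 5: rolls=2,8 (sum=10), consumes 2 rolls
Frame 5 starts at roll index 7: rolls=8,0 (sum=8), consumes 2 rolls
Frame 6 starts at roll index 9: rolls=3,7 (sum=10), consumes 2 rolls
Frame 7 starts at roll index 11: rolls=9,1 (sum=10), consumes 2 rolls
Frame 8 starts at roll index 13: roll=10 (strike), consumes 1 roll
Frame 9 starts at roll index 14: rolls=2,2 (sum=4), consumes 2 rolls
Frame 10 starts at roll index 16: 2 remaining rolls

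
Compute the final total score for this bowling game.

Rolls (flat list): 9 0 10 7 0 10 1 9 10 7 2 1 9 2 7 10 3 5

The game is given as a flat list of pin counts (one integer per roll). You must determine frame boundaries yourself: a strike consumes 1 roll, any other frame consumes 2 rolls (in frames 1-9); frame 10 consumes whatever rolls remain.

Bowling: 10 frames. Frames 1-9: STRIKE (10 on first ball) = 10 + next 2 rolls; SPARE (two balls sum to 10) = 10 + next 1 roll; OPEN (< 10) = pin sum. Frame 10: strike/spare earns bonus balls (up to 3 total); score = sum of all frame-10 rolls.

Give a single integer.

Frame 1: OPEN (9+0=9). Cumulative: 9
Frame 2: STRIKE. 10 + next two rolls (7+0) = 17. Cumulative: 26
Frame 3: OPEN (7+0=7). Cumulative: 33
Frame 4: STRIKE. 10 + next two rolls (1+9) = 20. Cumulative: 53
Frame 5: SPARE (1+9=10). 10 + next roll (10) = 20. Cumulative: 73
Frame 6: STRIKE. 10 + next two rolls (7+2) = 19. Cumulative: 92
Frame 7: OPEN (7+2=9). Cumulative: 101
Frame 8: SPARE (1+9=10). 10 + next roll (2) = 12. Cumulative: 113
Frame 9: OPEN (2+7=9). Cumulative: 122
Frame 10: STRIKE. Sum of all frame-10 rolls (10+3+5) = 18. Cumulative: 140

Answer: 140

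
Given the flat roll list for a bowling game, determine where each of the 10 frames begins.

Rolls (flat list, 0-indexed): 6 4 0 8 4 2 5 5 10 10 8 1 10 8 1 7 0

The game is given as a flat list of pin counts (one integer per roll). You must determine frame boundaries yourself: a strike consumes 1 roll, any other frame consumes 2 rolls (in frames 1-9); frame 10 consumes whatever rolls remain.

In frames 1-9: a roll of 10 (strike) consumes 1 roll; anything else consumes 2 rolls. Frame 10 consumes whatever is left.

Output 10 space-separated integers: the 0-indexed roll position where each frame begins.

Answer: 0 2 4 6 8 9 10 12 13 15

Derivation:
Frame 1 starts at roll index 0: rolls=6,4 (sum=10), consumes 2 rolls
Frame 2 starts at roll index 2: rolls=0,8 (sum=8), consumes 2 rolls
Frame 3 starts at roll index 4: rolls=4,2 (sum=6), consumes 2 rolls
Frame 4 starts at roll index 6: rolls=5,5 (sum=10), consumes 2 rolls
Frame 5 starts at roll index 8: roll=10 (strike), consumes 1 roll
Frame 6 starts at roll index 9: roll=10 (strike), consumes 1 roll
Frame 7 starts at roll index 10: rolls=8,1 (sum=9), consumes 2 rolls
Frame 8 starts at roll index 12: roll=10 (strike), consumes 1 roll
Frame 9 starts at roll index 13: rolls=8,1 (sum=9), consumes 2 rolls
Frame 10 starts at roll index 15: 2 remaining rolls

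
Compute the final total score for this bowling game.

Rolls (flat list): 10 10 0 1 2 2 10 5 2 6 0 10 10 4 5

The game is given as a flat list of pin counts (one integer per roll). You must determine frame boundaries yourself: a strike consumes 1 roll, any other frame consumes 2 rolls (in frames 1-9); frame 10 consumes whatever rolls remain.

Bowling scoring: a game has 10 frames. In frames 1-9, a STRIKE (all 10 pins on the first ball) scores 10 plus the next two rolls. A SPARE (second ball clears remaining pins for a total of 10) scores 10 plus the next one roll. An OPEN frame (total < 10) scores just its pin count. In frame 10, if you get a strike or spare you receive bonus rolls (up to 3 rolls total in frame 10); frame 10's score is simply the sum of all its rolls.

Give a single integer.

Frame 1: STRIKE. 10 + next two rolls (10+0) = 20. Cumulative: 20
Frame 2: STRIKE. 10 + next two rolls (0+1) = 11. Cumulative: 31
Frame 3: OPEN (0+1=1). Cumulative: 32
Frame 4: OPEN (2+2=4). Cumulative: 36
Frame 5: STRIKE. 10 + next two rolls (5+2) = 17. Cumulative: 53
Frame 6: OPEN (5+2=7). Cumulative: 60
Frame 7: OPEN (6+0=6). Cumulative: 66
Frame 8: STRIKE. 10 + next two rolls (10+4) = 24. Cumulative: 90
Frame 9: STRIKE. 10 + next two rolls (4+5) = 19. Cumulative: 109
Frame 10: OPEN. Sum of all frame-10 rolls (4+5) = 9. Cumulative: 118

Answer: 118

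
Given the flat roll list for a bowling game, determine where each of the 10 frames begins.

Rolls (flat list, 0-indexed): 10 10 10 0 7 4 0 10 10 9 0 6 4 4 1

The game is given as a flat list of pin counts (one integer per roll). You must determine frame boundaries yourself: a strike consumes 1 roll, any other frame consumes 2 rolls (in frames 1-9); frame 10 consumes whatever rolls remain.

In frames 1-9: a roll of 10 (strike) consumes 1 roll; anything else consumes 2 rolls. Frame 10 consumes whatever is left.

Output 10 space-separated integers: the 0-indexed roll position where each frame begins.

Answer: 0 1 2 3 5 7 8 9 11 13

Derivation:
Frame 1 starts at roll index 0: roll=10 (strike), consumes 1 roll
Frame 2 starts at roll index 1: roll=10 (strike), consumes 1 roll
Frame 3 starts at roll index 2: roll=10 (strike), consumes 1 roll
Frame 4 starts at roll index 3: rolls=0,7 (sum=7), consumes 2 rolls
Frame 5 starts at roll index 5: rolls=4,0 (sum=4), consumes 2 rolls
Frame 6 starts at roll index 7: roll=10 (strike), consumes 1 roll
Frame 7 starts at roll index 8: roll=10 (strike), consumes 1 roll
Frame 8 starts at roll index 9: rolls=9,0 (sum=9), consumes 2 rolls
Frame 9 starts at roll index 11: rolls=6,4 (sum=10), consumes 2 rolls
Frame 10 starts at roll index 13: 2 remaining rolls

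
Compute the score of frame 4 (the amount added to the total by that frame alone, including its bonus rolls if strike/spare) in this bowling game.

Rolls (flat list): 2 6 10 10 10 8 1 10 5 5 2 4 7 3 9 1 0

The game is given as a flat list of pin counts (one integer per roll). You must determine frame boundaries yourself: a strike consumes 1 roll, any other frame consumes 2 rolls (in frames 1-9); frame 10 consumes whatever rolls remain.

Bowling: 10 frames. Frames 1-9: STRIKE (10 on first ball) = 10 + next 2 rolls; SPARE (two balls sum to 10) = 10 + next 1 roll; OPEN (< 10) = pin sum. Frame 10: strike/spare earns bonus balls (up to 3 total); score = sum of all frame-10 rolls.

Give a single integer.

Frame 1: OPEN (2+6=8). Cumulative: 8
Frame 2: STRIKE. 10 + next two rolls (10+10) = 30. Cumulative: 38
Frame 3: STRIKE. 10 + next two rolls (10+8) = 28. Cumulative: 66
Frame 4: STRIKE. 10 + next two rolls (8+1) = 19. Cumulative: 85
Frame 5: OPEN (8+1=9). Cumulative: 94
Frame 6: STRIKE. 10 + next two rolls (5+5) = 20. Cumulative: 114

Answer: 19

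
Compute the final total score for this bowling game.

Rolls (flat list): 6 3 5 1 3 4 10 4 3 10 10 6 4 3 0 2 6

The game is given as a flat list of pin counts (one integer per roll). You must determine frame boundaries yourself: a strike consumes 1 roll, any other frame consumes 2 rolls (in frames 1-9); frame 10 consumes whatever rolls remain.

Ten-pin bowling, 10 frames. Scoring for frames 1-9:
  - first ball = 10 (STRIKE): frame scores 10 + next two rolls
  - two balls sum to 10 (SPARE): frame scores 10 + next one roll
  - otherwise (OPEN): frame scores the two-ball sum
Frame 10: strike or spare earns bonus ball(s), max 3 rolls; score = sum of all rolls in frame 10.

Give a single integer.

Answer: 116

Derivation:
Frame 1: OPEN (6+3=9). Cumulative: 9
Frame 2: OPEN (5+1=6). Cumulative: 15
Frame 3: OPEN (3+4=7). Cumulative: 22
Frame 4: STRIKE. 10 + next two rolls (4+3) = 17. Cumulative: 39
Frame 5: OPEN (4+3=7). Cumulative: 46
Frame 6: STRIKE. 10 + next two rolls (10+6) = 26. Cumulative: 72
Frame 7: STRIKE. 10 + next two rolls (6+4) = 20. Cumulative: 92
Frame 8: SPARE (6+4=10). 10 + next roll (3) = 13. Cumulative: 105
Frame 9: OPEN (3+0=3). Cumulative: 108
Frame 10: OPEN. Sum of all frame-10 rolls (2+6) = 8. Cumulative: 116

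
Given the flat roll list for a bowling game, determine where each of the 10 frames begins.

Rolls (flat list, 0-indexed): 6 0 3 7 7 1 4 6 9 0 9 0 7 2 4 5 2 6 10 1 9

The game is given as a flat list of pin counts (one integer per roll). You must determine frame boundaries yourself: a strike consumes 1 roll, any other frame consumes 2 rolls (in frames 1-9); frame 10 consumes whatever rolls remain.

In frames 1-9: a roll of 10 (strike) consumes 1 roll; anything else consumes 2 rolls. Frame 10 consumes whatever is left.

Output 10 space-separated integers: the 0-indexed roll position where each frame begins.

Answer: 0 2 4 6 8 10 12 14 16 18

Derivation:
Frame 1 starts at roll index 0: rolls=6,0 (sum=6), consumes 2 rolls
Frame 2 starts at roll index 2: rolls=3,7 (sum=10), consumes 2 rolls
Frame 3 starts at roll index 4: rolls=7,1 (sum=8), consumes 2 rolls
Frame 4 starts at roll index 6: rolls=4,6 (sum=10), consumes 2 rolls
Frame 5 starts at roll index 8: rolls=9,0 (sum=9), consumes 2 rolls
Frame 6 starts at roll index 10: rolls=9,0 (sum=9), consumes 2 rolls
Frame 7 starts at roll index 12: rolls=7,2 (sum=9), consumes 2 rolls
Frame 8 starts at roll index 14: rolls=4,5 (sum=9), consumes 2 rolls
Frame 9 starts at roll index 16: rolls=2,6 (sum=8), consumes 2 rolls
Frame 10 starts at roll index 18: 3 remaining rolls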